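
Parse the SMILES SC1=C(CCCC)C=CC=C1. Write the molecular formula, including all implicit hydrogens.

C10H14S

Walk through each heavy atom and fill implicit hydrogens from standard valence (C 4, N 3, O 2, S 2, halogen 1):
  atom 1: S, bond orders sum to 1 (valence 2) → 1 H
  atom 2: C, bond orders sum to 4 (valence 4) → 0 H
  atom 3: C, bond orders sum to 4 (valence 4) → 0 H
  atom 4: C, bond orders sum to 2 (valence 4) → 2 H
  atom 5: C, bond orders sum to 2 (valence 4) → 2 H
  atom 6: C, bond orders sum to 2 (valence 4) → 2 H
  atom 7: C, bond orders sum to 1 (valence 4) → 3 H
  atom 8: C, bond orders sum to 3 (valence 4) → 1 H
  atom 9: C, bond orders sum to 3 (valence 4) → 1 H
  atom 10: C, bond orders sum to 3 (valence 4) → 1 H
  atom 11: C, bond orders sum to 3 (valence 4) → 1 H
Totals → C:10, H:14, S:1.
In Hill order: C10H14S.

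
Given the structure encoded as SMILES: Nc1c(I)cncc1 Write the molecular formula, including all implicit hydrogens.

Walk through each heavy atom and fill implicit hydrogens from standard valence (C 4, N 3, O 2, S 2, halogen 1); for lowercase aromatic atoms, an aromatic c carries 1 H when it has two neighbours and 0 H with three, and aromatic n carries 0 H:
  atom 1: N, bond orders sum to 1 (valence 3) → 2 H
  atom 2: aromatic c, 3 neighbours → 0 H
  atom 3: aromatic c, 3 neighbours → 0 H
  atom 4: I (halogen, monovalent) → 0 H
  atom 5: aromatic c, 2 neighbours → 1 H
  atom 6: aromatic n, 2 neighbours → 0 H
  atom 7: aromatic c, 2 neighbours → 1 H
  atom 8: aromatic c, 2 neighbours → 1 H
Totals → C:5, H:5, I:1, N:2.
In Hill order: C5H5IN2.

C5H5IN2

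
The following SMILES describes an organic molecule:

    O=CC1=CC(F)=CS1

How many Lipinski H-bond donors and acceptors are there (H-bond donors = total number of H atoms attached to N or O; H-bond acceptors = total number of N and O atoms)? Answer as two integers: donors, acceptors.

Donors: find every N or O and count the H atoms it carries.
  atom 1 (O): bond orders sum to 2 → 0 H
Lipinski HBD = 0.
Acceptors: N atoms = 0, O atoms = 1 → HBA = 1.

0, 1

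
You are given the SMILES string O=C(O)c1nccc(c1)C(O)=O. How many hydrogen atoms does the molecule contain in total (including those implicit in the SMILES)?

Walk through each heavy atom and fill implicit hydrogens from standard valence (C 4, N 3, O 2, S 2, halogen 1); for lowercase aromatic atoms, an aromatic c carries 1 H when it has two neighbours and 0 H with three, and aromatic n carries 0 H:
  atom 1: O, bond orders sum to 2 (valence 2) → 0 H
  atom 2: C, bond orders sum to 4 (valence 4) → 0 H
  atom 3: O, bond orders sum to 1 (valence 2) → 1 H
  atom 4: aromatic c, 3 neighbours → 0 H
  atom 5: aromatic n, 2 neighbours → 0 H
  atom 6: aromatic c, 2 neighbours → 1 H
  atom 7: aromatic c, 2 neighbours → 1 H
  atom 8: aromatic c, 3 neighbours → 0 H
  atom 9: aromatic c, 2 neighbours → 1 H
  atom 10: C, bond orders sum to 4 (valence 4) → 0 H
  atom 11: O, bond orders sum to 1 (valence 2) → 1 H
  atom 12: O, bond orders sum to 2 (valence 2) → 0 H
Total hydrogens: 5.

5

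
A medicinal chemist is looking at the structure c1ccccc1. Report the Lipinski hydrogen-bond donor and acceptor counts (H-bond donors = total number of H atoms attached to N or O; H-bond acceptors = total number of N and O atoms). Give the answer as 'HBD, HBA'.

0, 0

Donors: find every N or O and count the H atoms it carries.
  (no N or O atoms present)
Lipinski HBD = 0.
Acceptors: N atoms = 0, O atoms = 0 → HBA = 0.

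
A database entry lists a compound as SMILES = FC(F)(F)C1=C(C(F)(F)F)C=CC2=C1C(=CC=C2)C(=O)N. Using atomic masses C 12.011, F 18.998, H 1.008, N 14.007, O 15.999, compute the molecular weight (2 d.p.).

First, the molecular formula is C13H7F6NO (counting implicit H from valence).
  C: 13 × 12.011 = 156.143
  F: 6 × 18.998 = 113.988
  H: 7 × 1.008 = 7.056
  N: 1 × 14.007 = 14.007
  O: 1 × 15.999 = 15.999
Sum: 13×12.011 + 6×18.998 + 7×1.008 + 1×14.007 + 1×15.999 = 307.193 → 307.19 g/mol.

307.19 g/mol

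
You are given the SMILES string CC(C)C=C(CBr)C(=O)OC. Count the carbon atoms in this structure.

8

Count every carbon token in the SMILES (each C, including those in ring-closure positions and inside branches).
Carbon count: 8.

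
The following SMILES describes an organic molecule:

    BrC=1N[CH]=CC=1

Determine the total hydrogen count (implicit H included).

Walk through each heavy atom and fill implicit hydrogens from standard valence (C 4, N 3, O 2, S 2, halogen 1):
  atom 1: Br (halogen, monovalent) → 0 H
  atom 2: C, bond orders sum to 4 (valence 4) → 0 H
  atom 3: N, bond orders sum to 2 (valence 3) → 1 H
  atom 4: C with explicit H count 1
  atom 5: C, bond orders sum to 3 (valence 4) → 1 H
  atom 6: C, bond orders sum to 3 (valence 4) → 1 H
Total hydrogens: 4.

4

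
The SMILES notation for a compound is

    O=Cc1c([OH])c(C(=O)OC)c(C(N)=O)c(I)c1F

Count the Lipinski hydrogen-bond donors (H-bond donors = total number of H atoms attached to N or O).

Donors: find every N or O and count the H atoms it carries.
  atom 1 (O): bond orders sum to 2 → 0 H
  atom 5 (O): bond orders sum to 1 → 1 H
  atom 8 (O): bond orders sum to 2 → 0 H
  atom 9 (O): bond orders sum to 2 → 0 H
  atom 13 (N): bond orders sum to 1 → 2 H
  atom 14 (O): bond orders sum to 2 → 0 H
Lipinski HBD = 3.

3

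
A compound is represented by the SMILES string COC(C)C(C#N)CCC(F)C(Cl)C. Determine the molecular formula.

C10H17ClFNO

Walk through each heavy atom and fill implicit hydrogens from standard valence (C 4, N 3, O 2, S 2, halogen 1):
  atom 1: C, bond orders sum to 1 (valence 4) → 3 H
  atom 2: O, bond orders sum to 2 (valence 2) → 0 H
  atom 3: C, bond orders sum to 3 (valence 4) → 1 H
  atom 4: C, bond orders sum to 1 (valence 4) → 3 H
  atom 5: C, bond orders sum to 3 (valence 4) → 1 H
  atom 6: C, bond orders sum to 4 (valence 4) → 0 H
  atom 7: N, bond orders sum to 3 (valence 3) → 0 H
  atom 8: C, bond orders sum to 2 (valence 4) → 2 H
  atom 9: C, bond orders sum to 2 (valence 4) → 2 H
  atom 10: C, bond orders sum to 3 (valence 4) → 1 H
  atom 11: F (halogen, monovalent) → 0 H
  atom 12: C, bond orders sum to 3 (valence 4) → 1 H
  atom 13: Cl (halogen, monovalent) → 0 H
  atom 14: C, bond orders sum to 1 (valence 4) → 3 H
Totals → C:10, H:17, Cl:1, F:1, N:1, O:1.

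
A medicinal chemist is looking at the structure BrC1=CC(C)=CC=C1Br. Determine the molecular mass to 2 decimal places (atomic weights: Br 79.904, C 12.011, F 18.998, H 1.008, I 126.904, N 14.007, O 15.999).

249.93 g/mol

First, the molecular formula is C7H6Br2 (counting implicit H from valence).
  Br: 2 × 79.904 = 159.808
  C: 7 × 12.011 = 84.077
  H: 6 × 1.008 = 6.048
Sum: 2×79.904 + 7×12.011 + 6×1.008 = 249.933 → 249.93 g/mol.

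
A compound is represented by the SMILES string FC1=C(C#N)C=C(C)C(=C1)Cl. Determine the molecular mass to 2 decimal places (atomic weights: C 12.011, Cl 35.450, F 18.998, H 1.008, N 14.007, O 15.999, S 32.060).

169.58 g/mol

First, the molecular formula is C8H5ClFN (counting implicit H from valence).
  C: 8 × 12.011 = 96.088
  Cl: 1 × 35.450 = 35.450
  F: 1 × 18.998 = 18.998
  H: 5 × 1.008 = 5.040
  N: 1 × 14.007 = 14.007
Sum: 8×12.011 + 1×35.450 + 1×18.998 + 5×1.008 + 1×14.007 = 169.583 → 169.58 g/mol.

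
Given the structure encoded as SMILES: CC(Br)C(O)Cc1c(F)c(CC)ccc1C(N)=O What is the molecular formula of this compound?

C13H17BrFNO2

Walk through each heavy atom and fill implicit hydrogens from standard valence (C 4, N 3, O 2, S 2, halogen 1); for lowercase aromatic atoms, an aromatic c carries 1 H when it has two neighbours and 0 H with three, and aromatic n carries 0 H:
  atom 1: C, bond orders sum to 1 (valence 4) → 3 H
  atom 2: C, bond orders sum to 3 (valence 4) → 1 H
  atom 3: Br (halogen, monovalent) → 0 H
  atom 4: C, bond orders sum to 3 (valence 4) → 1 H
  atom 5: O, bond orders sum to 1 (valence 2) → 1 H
  atom 6: C, bond orders sum to 2 (valence 4) → 2 H
  atom 7: aromatic c, 3 neighbours → 0 H
  atom 8: aromatic c, 3 neighbours → 0 H
  atom 9: F (halogen, monovalent) → 0 H
  atom 10: aromatic c, 3 neighbours → 0 H
  atom 11: C, bond orders sum to 2 (valence 4) → 2 H
  atom 12: C, bond orders sum to 1 (valence 4) → 3 H
  atom 13: aromatic c, 2 neighbours → 1 H
  atom 14: aromatic c, 2 neighbours → 1 H
  atom 15: aromatic c, 3 neighbours → 0 H
  atom 16: C, bond orders sum to 4 (valence 4) → 0 H
  atom 17: N, bond orders sum to 1 (valence 3) → 2 H
  atom 18: O, bond orders sum to 2 (valence 2) → 0 H
Totals → C:13, H:17, Br:1, F:1, N:1, O:2.
In Hill order: C13H17BrFNO2.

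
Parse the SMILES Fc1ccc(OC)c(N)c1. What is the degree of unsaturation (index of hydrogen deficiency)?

Molecular formula: C7H8FNO.
DoU = (2C + 2 + N − H − X) / 2, where X is the halogen count and O/S are ignored.
    = (2·7 + 2 + 1 − 8 − 1) / 2 = 8 / 2 = 4.

4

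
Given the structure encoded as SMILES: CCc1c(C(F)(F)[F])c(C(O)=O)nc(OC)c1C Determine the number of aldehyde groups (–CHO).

0

Scan the SMILES for the aldehyde motif — none present.
Groups that are present: 1 carboxylic acid, 1 ether.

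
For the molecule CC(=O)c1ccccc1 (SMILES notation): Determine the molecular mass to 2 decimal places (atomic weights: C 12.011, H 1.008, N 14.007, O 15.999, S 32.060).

120.15 g/mol

First, the molecular formula is C8H8O (counting implicit H from valence).
  C: 8 × 12.011 = 96.088
  H: 8 × 1.008 = 8.064
  O: 1 × 15.999 = 15.999
Sum: 8×12.011 + 8×1.008 + 1×15.999 = 120.151 → 120.15 g/mol.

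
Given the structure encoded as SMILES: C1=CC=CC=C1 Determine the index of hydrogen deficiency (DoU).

4

Degree of unsaturation = (number of rings) + (number of π bonds).
Ring closures in the SMILES: 1.
π bonds: 3 double bonds (each 1 DoU) → 3 DoU from unsaturation.
Total DoU = 1 + 3 = 4.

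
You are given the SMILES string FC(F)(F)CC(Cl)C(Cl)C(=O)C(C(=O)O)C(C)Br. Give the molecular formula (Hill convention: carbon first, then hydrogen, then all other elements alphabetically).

Walk through each heavy atom and fill implicit hydrogens from standard valence (C 4, N 3, O 2, S 2, halogen 1):
  atom 1: F (halogen, monovalent) → 0 H
  atom 2: C, bond orders sum to 4 (valence 4) → 0 H
  atom 3: F (halogen, monovalent) → 0 H
  atom 4: F (halogen, monovalent) → 0 H
  atom 5: C, bond orders sum to 2 (valence 4) → 2 H
  atom 6: C, bond orders sum to 3 (valence 4) → 1 H
  atom 7: Cl (halogen, monovalent) → 0 H
  atom 8: C, bond orders sum to 3 (valence 4) → 1 H
  atom 9: Cl (halogen, monovalent) → 0 H
  atom 10: C, bond orders sum to 4 (valence 4) → 0 H
  atom 11: O, bond orders sum to 2 (valence 2) → 0 H
  atom 12: C, bond orders sum to 3 (valence 4) → 1 H
  atom 13: C, bond orders sum to 4 (valence 4) → 0 H
  atom 14: O, bond orders sum to 2 (valence 2) → 0 H
  atom 15: O, bond orders sum to 1 (valence 2) → 1 H
  atom 16: C, bond orders sum to 3 (valence 4) → 1 H
  atom 17: C, bond orders sum to 1 (valence 4) → 3 H
  atom 18: Br (halogen, monovalent) → 0 H
Totals → C:9, H:10, Br:1, Cl:2, F:3, O:3.
In Hill order: C9H10BrCl2F3O3.

C9H10BrCl2F3O3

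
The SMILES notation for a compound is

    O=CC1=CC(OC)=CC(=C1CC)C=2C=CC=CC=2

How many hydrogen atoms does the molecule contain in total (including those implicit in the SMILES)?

16

Walk through each heavy atom and fill implicit hydrogens from standard valence (C 4, N 3, O 2, S 2, halogen 1):
  atom 1: O, bond orders sum to 2 (valence 2) → 0 H
  atom 2: C, bond orders sum to 3 (valence 4) → 1 H
  atom 3: C, bond orders sum to 4 (valence 4) → 0 H
  atom 4: C, bond orders sum to 3 (valence 4) → 1 H
  atom 5: C, bond orders sum to 4 (valence 4) → 0 H
  atom 6: O, bond orders sum to 2 (valence 2) → 0 H
  atom 7: C, bond orders sum to 1 (valence 4) → 3 H
  atom 8: C, bond orders sum to 3 (valence 4) → 1 H
  atom 9: C, bond orders sum to 4 (valence 4) → 0 H
  atom 10: C, bond orders sum to 4 (valence 4) → 0 H
  atom 11: C, bond orders sum to 2 (valence 4) → 2 H
  atom 12: C, bond orders sum to 1 (valence 4) → 3 H
  atom 13: C, bond orders sum to 4 (valence 4) → 0 H
  atom 14: C, bond orders sum to 3 (valence 4) → 1 H
  atom 15: C, bond orders sum to 3 (valence 4) → 1 H
  atom 16: C, bond orders sum to 3 (valence 4) → 1 H
  atom 17: C, bond orders sum to 3 (valence 4) → 1 H
  atom 18: C, bond orders sum to 3 (valence 4) → 1 H
Total hydrogens: 16.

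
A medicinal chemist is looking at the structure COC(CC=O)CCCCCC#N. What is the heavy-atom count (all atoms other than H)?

13

Every atom symbol written in the SMILES (organic subset) is one heavy atom; implicit H are not written.
Heavy atoms by element → C:10, N:1, O:2.
Total: 13.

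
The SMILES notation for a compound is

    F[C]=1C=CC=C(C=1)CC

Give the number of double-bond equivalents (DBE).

Degree of unsaturation = (number of rings) + (number of π bonds).
Ring closures in the SMILES: 1.
π bonds: 3 double bonds (each 1 DoU) → 3 DoU from unsaturation.
Total DoU = 1 + 3 = 4.

4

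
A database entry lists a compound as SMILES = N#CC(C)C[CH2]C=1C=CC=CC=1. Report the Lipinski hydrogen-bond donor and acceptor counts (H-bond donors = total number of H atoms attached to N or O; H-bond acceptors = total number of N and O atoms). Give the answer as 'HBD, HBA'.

0, 1

Donors: find every N or O and count the H atoms it carries.
  atom 1 (N): bond orders sum to 3 → 0 H
Lipinski HBD = 0.
Acceptors: N atoms = 1, O atoms = 0 → HBA = 1.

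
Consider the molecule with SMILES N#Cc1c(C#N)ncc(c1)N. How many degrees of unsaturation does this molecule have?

8

Molecular formula: C7H4N4.
DoU = (2C + 2 + N − H − X) / 2, where X is the halogen count and O/S are ignored.
    = (2·7 + 2 + 4 − 4 − 0) / 2 = 16 / 2 = 8.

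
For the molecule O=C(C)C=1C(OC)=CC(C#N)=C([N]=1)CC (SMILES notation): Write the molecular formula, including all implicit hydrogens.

Walk through each heavy atom and fill implicit hydrogens from standard valence (C 4, N 3, O 2, S 2, halogen 1):
  atom 1: O, bond orders sum to 2 (valence 2) → 0 H
  atom 2: C, bond orders sum to 4 (valence 4) → 0 H
  atom 3: C, bond orders sum to 1 (valence 4) → 3 H
  atom 4: C, bond orders sum to 4 (valence 4) → 0 H
  atom 5: C, bond orders sum to 4 (valence 4) → 0 H
  atom 6: O, bond orders sum to 2 (valence 2) → 0 H
  atom 7: C, bond orders sum to 1 (valence 4) → 3 H
  atom 8: C, bond orders sum to 3 (valence 4) → 1 H
  atom 9: C, bond orders sum to 4 (valence 4) → 0 H
  atom 10: C, bond orders sum to 4 (valence 4) → 0 H
  atom 11: N, bond orders sum to 3 (valence 3) → 0 H
  atom 12: C, bond orders sum to 4 (valence 4) → 0 H
  atom 13: N with explicit H count 0
  atom 14: C, bond orders sum to 2 (valence 4) → 2 H
  atom 15: C, bond orders sum to 1 (valence 4) → 3 H
Totals → C:11, H:12, N:2, O:2.
In Hill order: C11H12N2O2.

C11H12N2O2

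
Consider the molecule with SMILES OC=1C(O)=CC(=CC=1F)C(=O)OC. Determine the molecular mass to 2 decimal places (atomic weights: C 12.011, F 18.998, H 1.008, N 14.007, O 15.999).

186.14 g/mol

First, the molecular formula is C8H7FO4 (counting implicit H from valence).
  C: 8 × 12.011 = 96.088
  F: 1 × 18.998 = 18.998
  H: 7 × 1.008 = 7.056
  O: 4 × 15.999 = 63.996
Sum: 8×12.011 + 1×18.998 + 7×1.008 + 4×15.999 = 186.138 → 186.14 g/mol.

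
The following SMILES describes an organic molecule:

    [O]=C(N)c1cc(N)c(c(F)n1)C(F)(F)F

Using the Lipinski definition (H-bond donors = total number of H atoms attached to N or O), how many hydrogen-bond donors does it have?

Donors: find every N or O and count the H atoms it carries.
  atom 1 (O): bond orders sum to 2 → 0 H
  atom 3 (N): bond orders sum to 1 → 2 H
  atom 7 (N): bond orders sum to 1 → 2 H
  atom 11 (N): bond orders sum to 3 → 0 H
Lipinski HBD = 4.

4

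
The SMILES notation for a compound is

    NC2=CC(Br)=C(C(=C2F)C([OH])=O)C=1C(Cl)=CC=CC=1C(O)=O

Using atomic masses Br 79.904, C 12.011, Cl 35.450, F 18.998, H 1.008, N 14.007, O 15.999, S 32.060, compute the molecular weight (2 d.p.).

388.57 g/mol

First, the molecular formula is C14H8BrClFNO4 (counting implicit H from valence).
  Br: 1 × 79.904 = 79.904
  C: 14 × 12.011 = 168.154
  Cl: 1 × 35.450 = 35.450
  F: 1 × 18.998 = 18.998
  H: 8 × 1.008 = 8.064
  N: 1 × 14.007 = 14.007
  O: 4 × 15.999 = 63.996
Sum: 1×79.904 + 14×12.011 + 1×35.450 + 1×18.998 + 8×1.008 + 1×14.007 + 4×15.999 = 388.573 → 388.57 g/mol.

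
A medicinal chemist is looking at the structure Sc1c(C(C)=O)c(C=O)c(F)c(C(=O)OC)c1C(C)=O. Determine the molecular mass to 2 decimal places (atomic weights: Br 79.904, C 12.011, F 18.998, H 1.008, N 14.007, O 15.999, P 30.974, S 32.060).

First, the molecular formula is C13H11FO5S (counting implicit H from valence).
  C: 13 × 12.011 = 156.143
  F: 1 × 18.998 = 18.998
  H: 11 × 1.008 = 11.088
  O: 5 × 15.999 = 79.995
  S: 1 × 32.060 = 32.060
Sum: 13×12.011 + 1×18.998 + 11×1.008 + 5×15.999 + 1×32.060 = 298.284 → 298.28 g/mol.

298.28 g/mol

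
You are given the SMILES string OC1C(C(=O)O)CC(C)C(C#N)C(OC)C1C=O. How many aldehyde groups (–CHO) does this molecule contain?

The aldehyde motif appears at heavy-atom position 17 in the SMILES.
Other groups present: 1 carboxylic acid, 1 ether, 1 hydroxyl, 1 nitrile.
Aldehyde count: 1.

1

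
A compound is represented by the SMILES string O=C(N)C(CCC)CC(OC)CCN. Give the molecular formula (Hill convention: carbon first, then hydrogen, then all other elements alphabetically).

Walk through each heavy atom and fill implicit hydrogens from standard valence (C 4, N 3, O 2, S 2, halogen 1):
  atom 1: O, bond orders sum to 2 (valence 2) → 0 H
  atom 2: C, bond orders sum to 4 (valence 4) → 0 H
  atom 3: N, bond orders sum to 1 (valence 3) → 2 H
  atom 4: C, bond orders sum to 3 (valence 4) → 1 H
  atom 5: C, bond orders sum to 2 (valence 4) → 2 H
  atom 6: C, bond orders sum to 2 (valence 4) → 2 H
  atom 7: C, bond orders sum to 1 (valence 4) → 3 H
  atom 8: C, bond orders sum to 2 (valence 4) → 2 H
  atom 9: C, bond orders sum to 3 (valence 4) → 1 H
  atom 10: O, bond orders sum to 2 (valence 2) → 0 H
  atom 11: C, bond orders sum to 1 (valence 4) → 3 H
  atom 12: C, bond orders sum to 2 (valence 4) → 2 H
  atom 13: C, bond orders sum to 2 (valence 4) → 2 H
  atom 14: N, bond orders sum to 1 (valence 3) → 2 H
Totals → C:10, H:22, N:2, O:2.

C10H22N2O2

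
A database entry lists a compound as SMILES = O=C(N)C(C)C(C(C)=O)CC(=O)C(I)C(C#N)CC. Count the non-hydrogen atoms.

Every atom symbol written in the SMILES (organic subset) is one heavy atom; implicit H are not written.
Heavy atoms by element → C:13, I:1, N:2, O:3.
Total: 19.

19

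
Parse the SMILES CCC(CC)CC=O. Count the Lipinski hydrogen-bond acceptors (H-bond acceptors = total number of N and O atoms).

1

N atoms: 0; O atoms: 1.
Lipinski HBA = 0 + 1 = 1.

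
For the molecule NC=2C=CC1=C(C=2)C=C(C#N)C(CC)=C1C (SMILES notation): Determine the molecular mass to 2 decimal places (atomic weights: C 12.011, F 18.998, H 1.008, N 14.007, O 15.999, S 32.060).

210.28 g/mol

First, the molecular formula is C14H14N2 (counting implicit H from valence).
  C: 14 × 12.011 = 168.154
  H: 14 × 1.008 = 14.112
  N: 2 × 14.007 = 28.014
Sum: 14×12.011 + 14×1.008 + 2×14.007 = 210.280 → 210.28 g/mol.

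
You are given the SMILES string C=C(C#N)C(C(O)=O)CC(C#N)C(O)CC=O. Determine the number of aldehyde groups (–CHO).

The aldehyde motif appears at heavy-atom position 16 in the SMILES.
Other groups present: 1 alkene, 1 carboxylic acid, 1 hydroxyl, 2 nitrile.
Aldehyde count: 1.

1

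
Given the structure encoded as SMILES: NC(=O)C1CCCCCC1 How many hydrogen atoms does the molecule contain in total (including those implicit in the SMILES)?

Walk through each heavy atom and fill implicit hydrogens from standard valence (C 4, N 3, O 2, S 2, halogen 1):
  atom 1: N, bond orders sum to 1 (valence 3) → 2 H
  atom 2: C, bond orders sum to 4 (valence 4) → 0 H
  atom 3: O, bond orders sum to 2 (valence 2) → 0 H
  atom 4: C, bond orders sum to 3 (valence 4) → 1 H
  atom 5: C, bond orders sum to 2 (valence 4) → 2 H
  atom 6: C, bond orders sum to 2 (valence 4) → 2 H
  atom 7: C, bond orders sum to 2 (valence 4) → 2 H
  atom 8: C, bond orders sum to 2 (valence 4) → 2 H
  atom 9: C, bond orders sum to 2 (valence 4) → 2 H
  atom 10: C, bond orders sum to 2 (valence 4) → 2 H
Total hydrogens: 15.

15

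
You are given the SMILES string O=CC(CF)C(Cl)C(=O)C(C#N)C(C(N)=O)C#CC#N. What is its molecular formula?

Walk through each heavy atom and fill implicit hydrogens from standard valence (C 4, N 3, O 2, S 2, halogen 1):
  atom 1: O, bond orders sum to 2 (valence 2) → 0 H
  atom 2: C, bond orders sum to 3 (valence 4) → 1 H
  atom 3: C, bond orders sum to 3 (valence 4) → 1 H
  atom 4: C, bond orders sum to 2 (valence 4) → 2 H
  atom 5: F (halogen, monovalent) → 0 H
  atom 6: C, bond orders sum to 3 (valence 4) → 1 H
  atom 7: Cl (halogen, monovalent) → 0 H
  atom 8: C, bond orders sum to 4 (valence 4) → 0 H
  atom 9: O, bond orders sum to 2 (valence 2) → 0 H
  atom 10: C, bond orders sum to 3 (valence 4) → 1 H
  atom 11: C, bond orders sum to 4 (valence 4) → 0 H
  atom 12: N, bond orders sum to 3 (valence 3) → 0 H
  atom 13: C, bond orders sum to 3 (valence 4) → 1 H
  atom 14: C, bond orders sum to 4 (valence 4) → 0 H
  atom 15: N, bond orders sum to 1 (valence 3) → 2 H
  atom 16: O, bond orders sum to 2 (valence 2) → 0 H
  atom 17: C, bond orders sum to 4 (valence 4) → 0 H
  atom 18: C, bond orders sum to 4 (valence 4) → 0 H
  atom 19: C, bond orders sum to 4 (valence 4) → 0 H
  atom 20: N, bond orders sum to 3 (valence 3) → 0 H
Totals → C:12, H:9, Cl:1, F:1, N:3, O:3.
In Hill order: C12H9ClFN3O3.

C12H9ClFN3O3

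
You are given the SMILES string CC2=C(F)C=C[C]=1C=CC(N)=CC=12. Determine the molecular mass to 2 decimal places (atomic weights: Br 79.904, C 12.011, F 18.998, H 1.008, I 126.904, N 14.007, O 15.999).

175.21 g/mol

First, the molecular formula is C11H10FN (counting implicit H from valence).
  C: 11 × 12.011 = 132.121
  F: 1 × 18.998 = 18.998
  H: 10 × 1.008 = 10.080
  N: 1 × 14.007 = 14.007
Sum: 11×12.011 + 1×18.998 + 10×1.008 + 1×14.007 = 175.206 → 175.21 g/mol.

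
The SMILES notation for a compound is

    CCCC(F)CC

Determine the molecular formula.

C6H13F

Walk through each heavy atom and fill implicit hydrogens from standard valence (C 4, N 3, O 2, S 2, halogen 1):
  atom 1: C, bond orders sum to 1 (valence 4) → 3 H
  atom 2: C, bond orders sum to 2 (valence 4) → 2 H
  atom 3: C, bond orders sum to 2 (valence 4) → 2 H
  atom 4: C, bond orders sum to 3 (valence 4) → 1 H
  atom 5: F (halogen, monovalent) → 0 H
  atom 6: C, bond orders sum to 2 (valence 4) → 2 H
  atom 7: C, bond orders sum to 1 (valence 4) → 3 H
Totals → C:6, H:13, F:1.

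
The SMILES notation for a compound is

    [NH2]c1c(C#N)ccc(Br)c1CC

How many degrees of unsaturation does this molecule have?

Molecular formula: C9H9BrN2.
DoU = (2C + 2 + N − H − X) / 2, where X is the halogen count and O/S are ignored.
    = (2·9 + 2 + 2 − 9 − 1) / 2 = 12 / 2 = 6.

6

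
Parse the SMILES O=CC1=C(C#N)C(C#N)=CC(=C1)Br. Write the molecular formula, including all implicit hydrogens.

Walk through each heavy atom and fill implicit hydrogens from standard valence (C 4, N 3, O 2, S 2, halogen 1):
  atom 1: O, bond orders sum to 2 (valence 2) → 0 H
  atom 2: C, bond orders sum to 3 (valence 4) → 1 H
  atom 3: C, bond orders sum to 4 (valence 4) → 0 H
  atom 4: C, bond orders sum to 4 (valence 4) → 0 H
  atom 5: C, bond orders sum to 4 (valence 4) → 0 H
  atom 6: N, bond orders sum to 3 (valence 3) → 0 H
  atom 7: C, bond orders sum to 4 (valence 4) → 0 H
  atom 8: C, bond orders sum to 4 (valence 4) → 0 H
  atom 9: N, bond orders sum to 3 (valence 3) → 0 H
  atom 10: C, bond orders sum to 3 (valence 4) → 1 H
  atom 11: C, bond orders sum to 4 (valence 4) → 0 H
  atom 12: C, bond orders sum to 3 (valence 4) → 1 H
  atom 13: Br (halogen, monovalent) → 0 H
Totals → C:9, H:3, Br:1, N:2, O:1.
In Hill order: C9H3BrN2O.

C9H3BrN2O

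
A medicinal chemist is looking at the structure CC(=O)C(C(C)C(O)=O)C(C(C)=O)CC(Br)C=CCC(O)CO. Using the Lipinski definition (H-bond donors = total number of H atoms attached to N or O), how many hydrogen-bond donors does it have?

Donors: find every N or O and count the H atoms it carries.
  atom 3 (O): bond orders sum to 2 → 0 H
  atom 8 (O): bond orders sum to 1 → 1 H
  atom 9 (O): bond orders sum to 2 → 0 H
  atom 13 (O): bond orders sum to 2 → 0 H
  atom 21 (O): bond orders sum to 1 → 1 H
  atom 23 (O): bond orders sum to 1 → 1 H
Lipinski HBD = 3.

3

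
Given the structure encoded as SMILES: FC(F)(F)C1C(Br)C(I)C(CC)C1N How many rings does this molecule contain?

In SMILES, each pair of matching ring-closure digits denotes one ring-closing bond; the number of such bonds equals the number of independent rings.
Ring-closure bonds here: 1.

1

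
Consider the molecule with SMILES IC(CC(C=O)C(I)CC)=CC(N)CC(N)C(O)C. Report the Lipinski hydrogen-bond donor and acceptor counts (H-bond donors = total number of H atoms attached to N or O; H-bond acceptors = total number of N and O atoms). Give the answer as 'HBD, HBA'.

Donors: find every N or O and count the H atoms it carries.
  atom 6 (O): bond orders sum to 2 → 0 H
  atom 13 (N): bond orders sum to 1 → 2 H
  atom 16 (N): bond orders sum to 1 → 2 H
  atom 18 (O): bond orders sum to 1 → 1 H
Lipinski HBD = 5.
Acceptors: N atoms = 2, O atoms = 2 → HBA = 4.

5, 4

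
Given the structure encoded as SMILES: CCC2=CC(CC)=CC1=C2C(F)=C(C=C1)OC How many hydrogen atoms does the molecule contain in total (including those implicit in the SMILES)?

17

Walk through each heavy atom and fill implicit hydrogens from standard valence (C 4, N 3, O 2, S 2, halogen 1):
  atom 1: C, bond orders sum to 1 (valence 4) → 3 H
  atom 2: C, bond orders sum to 2 (valence 4) → 2 H
  atom 3: C, bond orders sum to 4 (valence 4) → 0 H
  atom 4: C, bond orders sum to 3 (valence 4) → 1 H
  atom 5: C, bond orders sum to 4 (valence 4) → 0 H
  atom 6: C, bond orders sum to 2 (valence 4) → 2 H
  atom 7: C, bond orders sum to 1 (valence 4) → 3 H
  atom 8: C, bond orders sum to 3 (valence 4) → 1 H
  atom 9: C, bond orders sum to 4 (valence 4) → 0 H
  atom 10: C, bond orders sum to 4 (valence 4) → 0 H
  atom 11: C, bond orders sum to 4 (valence 4) → 0 H
  atom 12: F (halogen, monovalent) → 0 H
  atom 13: C, bond orders sum to 4 (valence 4) → 0 H
  atom 14: C, bond orders sum to 3 (valence 4) → 1 H
  atom 15: C, bond orders sum to 3 (valence 4) → 1 H
  atom 16: O, bond orders sum to 2 (valence 2) → 0 H
  atom 17: C, bond orders sum to 1 (valence 4) → 3 H
Total hydrogens: 17.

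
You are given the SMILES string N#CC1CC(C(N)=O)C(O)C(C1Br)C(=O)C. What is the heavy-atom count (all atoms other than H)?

16

Every atom symbol written in the SMILES (organic subset) is one heavy atom; implicit H are not written.
Heavy atoms by element → Br:1, C:10, N:2, O:3.
Total: 16.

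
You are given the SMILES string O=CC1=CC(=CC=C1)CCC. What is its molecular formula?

Walk through each heavy atom and fill implicit hydrogens from standard valence (C 4, N 3, O 2, S 2, halogen 1):
  atom 1: O, bond orders sum to 2 (valence 2) → 0 H
  atom 2: C, bond orders sum to 3 (valence 4) → 1 H
  atom 3: C, bond orders sum to 4 (valence 4) → 0 H
  atom 4: C, bond orders sum to 3 (valence 4) → 1 H
  atom 5: C, bond orders sum to 4 (valence 4) → 0 H
  atom 6: C, bond orders sum to 3 (valence 4) → 1 H
  atom 7: C, bond orders sum to 3 (valence 4) → 1 H
  atom 8: C, bond orders sum to 3 (valence 4) → 1 H
  atom 9: C, bond orders sum to 2 (valence 4) → 2 H
  atom 10: C, bond orders sum to 2 (valence 4) → 2 H
  atom 11: C, bond orders sum to 1 (valence 4) → 3 H
Totals → C:10, H:12, O:1.

C10H12O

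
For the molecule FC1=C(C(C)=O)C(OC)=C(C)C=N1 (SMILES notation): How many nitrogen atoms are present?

1

Scan the SMILES for N atoms (remember two-letter symbols like Cl and Br are single atoms).
Nitrogen count: 1.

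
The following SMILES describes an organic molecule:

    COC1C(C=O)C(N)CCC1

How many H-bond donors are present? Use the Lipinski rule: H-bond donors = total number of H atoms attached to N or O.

2

Donors: find every N or O and count the H atoms it carries.
  atom 2 (O): bond orders sum to 2 → 0 H
  atom 6 (O): bond orders sum to 2 → 0 H
  atom 8 (N): bond orders sum to 1 → 2 H
Lipinski HBD = 2.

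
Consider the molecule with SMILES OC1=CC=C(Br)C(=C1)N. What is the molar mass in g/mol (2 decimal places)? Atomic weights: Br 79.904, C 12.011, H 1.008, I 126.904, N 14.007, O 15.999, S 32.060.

First, the molecular formula is C6H6BrNO (counting implicit H from valence).
  Br: 1 × 79.904 = 79.904
  C: 6 × 12.011 = 72.066
  H: 6 × 1.008 = 6.048
  N: 1 × 14.007 = 14.007
  O: 1 × 15.999 = 15.999
Sum: 1×79.904 + 6×12.011 + 6×1.008 + 1×14.007 + 1×15.999 = 188.024 → 188.02 g/mol.

188.02 g/mol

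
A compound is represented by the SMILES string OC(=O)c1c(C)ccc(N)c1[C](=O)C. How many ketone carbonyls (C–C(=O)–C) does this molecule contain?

The ketone motif appears at heavy-atom position 12 in the SMILES.
Other groups present: 1 carboxylic acid, 1 primary amine.
Ketone count: 1.

1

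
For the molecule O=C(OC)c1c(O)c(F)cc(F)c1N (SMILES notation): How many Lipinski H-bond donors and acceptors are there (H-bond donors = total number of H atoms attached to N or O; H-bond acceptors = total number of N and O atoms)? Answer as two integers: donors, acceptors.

Donors: find every N or O and count the H atoms it carries.
  atom 1 (O): bond orders sum to 2 → 0 H
  atom 3 (O): bond orders sum to 2 → 0 H
  atom 7 (O): bond orders sum to 1 → 1 H
  atom 14 (N): bond orders sum to 1 → 2 H
Lipinski HBD = 3.
Acceptors: N atoms = 1, O atoms = 3 → HBA = 4.

3, 4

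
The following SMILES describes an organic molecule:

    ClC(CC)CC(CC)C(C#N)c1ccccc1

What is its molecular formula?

Walk through each heavy atom and fill implicit hydrogens from standard valence (C 4, N 3, O 2, S 2, halogen 1); for lowercase aromatic atoms, an aromatic c carries 1 H when it has two neighbours and 0 H with three, and aromatic n carries 0 H:
  atom 1: Cl (halogen, monovalent) → 0 H
  atom 2: C, bond orders sum to 3 (valence 4) → 1 H
  atom 3: C, bond orders sum to 2 (valence 4) → 2 H
  atom 4: C, bond orders sum to 1 (valence 4) → 3 H
  atom 5: C, bond orders sum to 2 (valence 4) → 2 H
  atom 6: C, bond orders sum to 3 (valence 4) → 1 H
  atom 7: C, bond orders sum to 2 (valence 4) → 2 H
  atom 8: C, bond orders sum to 1 (valence 4) → 3 H
  atom 9: C, bond orders sum to 3 (valence 4) → 1 H
  atom 10: C, bond orders sum to 4 (valence 4) → 0 H
  atom 11: N, bond orders sum to 3 (valence 3) → 0 H
  atom 12: aromatic c, 3 neighbours → 0 H
  atom 13: aromatic c, 2 neighbours → 1 H
  atom 14: aromatic c, 2 neighbours → 1 H
  atom 15: aromatic c, 2 neighbours → 1 H
  atom 16: aromatic c, 2 neighbours → 1 H
  atom 17: aromatic c, 2 neighbours → 1 H
Totals → C:15, H:20, Cl:1, N:1.
In Hill order: C15H20ClN.

C15H20ClN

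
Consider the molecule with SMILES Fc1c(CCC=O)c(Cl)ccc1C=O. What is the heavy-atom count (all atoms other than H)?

14

Every atom symbol written in the SMILES (organic subset) is one heavy atom; implicit H are not written.
Heavy atoms by element → C:10, Cl:1, F:1, O:2.
Total: 14.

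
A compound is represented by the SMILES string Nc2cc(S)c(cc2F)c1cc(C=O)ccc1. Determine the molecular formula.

Walk through each heavy atom and fill implicit hydrogens from standard valence (C 4, N 3, O 2, S 2, halogen 1); for lowercase aromatic atoms, an aromatic c carries 1 H when it has two neighbours and 0 H with three, and aromatic n carries 0 H:
  atom 1: N, bond orders sum to 1 (valence 3) → 2 H
  atom 2: aromatic c, 3 neighbours → 0 H
  atom 3: aromatic c, 2 neighbours → 1 H
  atom 4: aromatic c, 3 neighbours → 0 H
  atom 5: S, bond orders sum to 1 (valence 2) → 1 H
  atom 6: aromatic c, 3 neighbours → 0 H
  atom 7: aromatic c, 2 neighbours → 1 H
  atom 8: aromatic c, 3 neighbours → 0 H
  atom 9: F (halogen, monovalent) → 0 H
  atom 10: aromatic c, 3 neighbours → 0 H
  atom 11: aromatic c, 2 neighbours → 1 H
  atom 12: aromatic c, 3 neighbours → 0 H
  atom 13: C, bond orders sum to 3 (valence 4) → 1 H
  atom 14: O, bond orders sum to 2 (valence 2) → 0 H
  atom 15: aromatic c, 2 neighbours → 1 H
  atom 16: aromatic c, 2 neighbours → 1 H
  atom 17: aromatic c, 2 neighbours → 1 H
Totals → C:13, H:10, F:1, N:1, O:1, S:1.
In Hill order: C13H10FNOS.

C13H10FNOS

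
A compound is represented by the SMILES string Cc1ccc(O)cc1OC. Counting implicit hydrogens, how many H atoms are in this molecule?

10

Walk through each heavy atom and fill implicit hydrogens from standard valence (C 4, N 3, O 2, S 2, halogen 1); for lowercase aromatic atoms, an aromatic c carries 1 H when it has two neighbours and 0 H with three, and aromatic n carries 0 H:
  atom 1: C, bond orders sum to 1 (valence 4) → 3 H
  atom 2: aromatic c, 3 neighbours → 0 H
  atom 3: aromatic c, 2 neighbours → 1 H
  atom 4: aromatic c, 2 neighbours → 1 H
  atom 5: aromatic c, 3 neighbours → 0 H
  atom 6: O, bond orders sum to 1 (valence 2) → 1 H
  atom 7: aromatic c, 2 neighbours → 1 H
  atom 8: aromatic c, 3 neighbours → 0 H
  atom 9: O, bond orders sum to 2 (valence 2) → 0 H
  atom 10: C, bond orders sum to 1 (valence 4) → 3 H
Total hydrogens: 10.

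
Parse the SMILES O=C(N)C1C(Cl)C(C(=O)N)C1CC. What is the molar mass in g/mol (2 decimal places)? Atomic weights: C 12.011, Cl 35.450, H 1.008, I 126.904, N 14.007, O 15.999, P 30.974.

204.65 g/mol

First, the molecular formula is C8H13ClN2O2 (counting implicit H from valence).
  C: 8 × 12.011 = 96.088
  Cl: 1 × 35.450 = 35.450
  H: 13 × 1.008 = 13.104
  N: 2 × 14.007 = 28.014
  O: 2 × 15.999 = 31.998
Sum: 8×12.011 + 1×35.450 + 13×1.008 + 2×14.007 + 2×15.999 = 204.654 → 204.65 g/mol.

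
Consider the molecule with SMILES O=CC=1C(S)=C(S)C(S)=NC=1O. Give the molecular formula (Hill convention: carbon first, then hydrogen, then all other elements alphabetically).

C6H5NO2S3

Walk through each heavy atom and fill implicit hydrogens from standard valence (C 4, N 3, O 2, S 2, halogen 1):
  atom 1: O, bond orders sum to 2 (valence 2) → 0 H
  atom 2: C, bond orders sum to 3 (valence 4) → 1 H
  atom 3: C, bond orders sum to 4 (valence 4) → 0 H
  atom 4: C, bond orders sum to 4 (valence 4) → 0 H
  atom 5: S, bond orders sum to 1 (valence 2) → 1 H
  atom 6: C, bond orders sum to 4 (valence 4) → 0 H
  atom 7: S, bond orders sum to 1 (valence 2) → 1 H
  atom 8: C, bond orders sum to 4 (valence 4) → 0 H
  atom 9: S, bond orders sum to 1 (valence 2) → 1 H
  atom 10: N, bond orders sum to 3 (valence 3) → 0 H
  atom 11: C, bond orders sum to 4 (valence 4) → 0 H
  atom 12: O, bond orders sum to 1 (valence 2) → 1 H
Totals → C:6, H:5, N:1, O:2, S:3.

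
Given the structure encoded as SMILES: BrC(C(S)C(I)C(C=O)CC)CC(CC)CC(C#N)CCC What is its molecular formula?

C17H29BrINOS

Walk through each heavy atom and fill implicit hydrogens from standard valence (C 4, N 3, O 2, S 2, halogen 1):
  atom 1: Br (halogen, monovalent) → 0 H
  atom 2: C, bond orders sum to 3 (valence 4) → 1 H
  atom 3: C, bond orders sum to 3 (valence 4) → 1 H
  atom 4: S, bond orders sum to 1 (valence 2) → 1 H
  atom 5: C, bond orders sum to 3 (valence 4) → 1 H
  atom 6: I (halogen, monovalent) → 0 H
  atom 7: C, bond orders sum to 3 (valence 4) → 1 H
  atom 8: C, bond orders sum to 3 (valence 4) → 1 H
  atom 9: O, bond orders sum to 2 (valence 2) → 0 H
  atom 10: C, bond orders sum to 2 (valence 4) → 2 H
  atom 11: C, bond orders sum to 1 (valence 4) → 3 H
  atom 12: C, bond orders sum to 2 (valence 4) → 2 H
  atom 13: C, bond orders sum to 3 (valence 4) → 1 H
  atom 14: C, bond orders sum to 2 (valence 4) → 2 H
  atom 15: C, bond orders sum to 1 (valence 4) → 3 H
  atom 16: C, bond orders sum to 2 (valence 4) → 2 H
  atom 17: C, bond orders sum to 3 (valence 4) → 1 H
  atom 18: C, bond orders sum to 4 (valence 4) → 0 H
  atom 19: N, bond orders sum to 3 (valence 3) → 0 H
  atom 20: C, bond orders sum to 2 (valence 4) → 2 H
  atom 21: C, bond orders sum to 2 (valence 4) → 2 H
  atom 22: C, bond orders sum to 1 (valence 4) → 3 H
Totals → C:17, H:29, Br:1, I:1, N:1, O:1, S:1.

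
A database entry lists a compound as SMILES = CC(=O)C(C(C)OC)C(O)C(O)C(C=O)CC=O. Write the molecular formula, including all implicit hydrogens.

Walk through each heavy atom and fill implicit hydrogens from standard valence (C 4, N 3, O 2, S 2, halogen 1):
  atom 1: C, bond orders sum to 1 (valence 4) → 3 H
  atom 2: C, bond orders sum to 4 (valence 4) → 0 H
  atom 3: O, bond orders sum to 2 (valence 2) → 0 H
  atom 4: C, bond orders sum to 3 (valence 4) → 1 H
  atom 5: C, bond orders sum to 3 (valence 4) → 1 H
  atom 6: C, bond orders sum to 1 (valence 4) → 3 H
  atom 7: O, bond orders sum to 2 (valence 2) → 0 H
  atom 8: C, bond orders sum to 1 (valence 4) → 3 H
  atom 9: C, bond orders sum to 3 (valence 4) → 1 H
  atom 10: O, bond orders sum to 1 (valence 2) → 1 H
  atom 11: C, bond orders sum to 3 (valence 4) → 1 H
  atom 12: O, bond orders sum to 1 (valence 2) → 1 H
  atom 13: C, bond orders sum to 3 (valence 4) → 1 H
  atom 14: C, bond orders sum to 3 (valence 4) → 1 H
  atom 15: O, bond orders sum to 2 (valence 2) → 0 H
  atom 16: C, bond orders sum to 2 (valence 4) → 2 H
  atom 17: C, bond orders sum to 3 (valence 4) → 1 H
  atom 18: O, bond orders sum to 2 (valence 2) → 0 H
Totals → C:12, H:20, O:6.
In Hill order: C12H20O6.

C12H20O6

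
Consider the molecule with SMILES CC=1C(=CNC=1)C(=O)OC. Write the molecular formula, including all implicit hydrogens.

C7H9NO2

Walk through each heavy atom and fill implicit hydrogens from standard valence (C 4, N 3, O 2, S 2, halogen 1):
  atom 1: C, bond orders sum to 1 (valence 4) → 3 H
  atom 2: C, bond orders sum to 4 (valence 4) → 0 H
  atom 3: C, bond orders sum to 4 (valence 4) → 0 H
  atom 4: C, bond orders sum to 3 (valence 4) → 1 H
  atom 5: N, bond orders sum to 2 (valence 3) → 1 H
  atom 6: C, bond orders sum to 3 (valence 4) → 1 H
  atom 7: C, bond orders sum to 4 (valence 4) → 0 H
  atom 8: O, bond orders sum to 2 (valence 2) → 0 H
  atom 9: O, bond orders sum to 2 (valence 2) → 0 H
  atom 10: C, bond orders sum to 1 (valence 4) → 3 H
Totals → C:7, H:9, N:1, O:2.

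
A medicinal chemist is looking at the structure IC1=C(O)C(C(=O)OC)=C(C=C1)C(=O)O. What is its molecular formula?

Walk through each heavy atom and fill implicit hydrogens from standard valence (C 4, N 3, O 2, S 2, halogen 1):
  atom 1: I (halogen, monovalent) → 0 H
  atom 2: C, bond orders sum to 4 (valence 4) → 0 H
  atom 3: C, bond orders sum to 4 (valence 4) → 0 H
  atom 4: O, bond orders sum to 1 (valence 2) → 1 H
  atom 5: C, bond orders sum to 4 (valence 4) → 0 H
  atom 6: C, bond orders sum to 4 (valence 4) → 0 H
  atom 7: O, bond orders sum to 2 (valence 2) → 0 H
  atom 8: O, bond orders sum to 2 (valence 2) → 0 H
  atom 9: C, bond orders sum to 1 (valence 4) → 3 H
  atom 10: C, bond orders sum to 4 (valence 4) → 0 H
  atom 11: C, bond orders sum to 3 (valence 4) → 1 H
  atom 12: C, bond orders sum to 3 (valence 4) → 1 H
  atom 13: C, bond orders sum to 4 (valence 4) → 0 H
  atom 14: O, bond orders sum to 2 (valence 2) → 0 H
  atom 15: O, bond orders sum to 1 (valence 2) → 1 H
Totals → C:9, H:7, I:1, O:5.

C9H7IO5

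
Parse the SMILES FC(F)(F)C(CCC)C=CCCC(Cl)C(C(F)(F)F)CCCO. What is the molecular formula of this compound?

C15H23ClF6O

Walk through each heavy atom and fill implicit hydrogens from standard valence (C 4, N 3, O 2, S 2, halogen 1):
  atom 1: F (halogen, monovalent) → 0 H
  atom 2: C, bond orders sum to 4 (valence 4) → 0 H
  atom 3: F (halogen, monovalent) → 0 H
  atom 4: F (halogen, monovalent) → 0 H
  atom 5: C, bond orders sum to 3 (valence 4) → 1 H
  atom 6: C, bond orders sum to 2 (valence 4) → 2 H
  atom 7: C, bond orders sum to 2 (valence 4) → 2 H
  atom 8: C, bond orders sum to 1 (valence 4) → 3 H
  atom 9: C, bond orders sum to 3 (valence 4) → 1 H
  atom 10: C, bond orders sum to 3 (valence 4) → 1 H
  atom 11: C, bond orders sum to 2 (valence 4) → 2 H
  atom 12: C, bond orders sum to 2 (valence 4) → 2 H
  atom 13: C, bond orders sum to 3 (valence 4) → 1 H
  atom 14: Cl (halogen, monovalent) → 0 H
  atom 15: C, bond orders sum to 3 (valence 4) → 1 H
  atom 16: C, bond orders sum to 4 (valence 4) → 0 H
  atom 17: F (halogen, monovalent) → 0 H
  atom 18: F (halogen, monovalent) → 0 H
  atom 19: F (halogen, monovalent) → 0 H
  atom 20: C, bond orders sum to 2 (valence 4) → 2 H
  atom 21: C, bond orders sum to 2 (valence 4) → 2 H
  atom 22: C, bond orders sum to 2 (valence 4) → 2 H
  atom 23: O, bond orders sum to 1 (valence 2) → 1 H
Totals → C:15, H:23, Cl:1, F:6, O:1.
In Hill order: C15H23ClF6O.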